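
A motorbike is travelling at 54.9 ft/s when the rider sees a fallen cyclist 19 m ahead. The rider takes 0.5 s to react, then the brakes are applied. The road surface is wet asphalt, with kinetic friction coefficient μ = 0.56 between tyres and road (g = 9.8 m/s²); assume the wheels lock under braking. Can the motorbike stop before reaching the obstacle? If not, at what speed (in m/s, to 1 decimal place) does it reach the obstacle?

54.9 ft/s × 0.3048 = 16.7335 m/s.
a = μg = 0.56 × 9.8 = 5.488 m/s².
Reaction distance = 16.7335 × 0.5 = 8.367 m.
Braking distance needed to stop: v²/(2a) = 280.010 / 10.976 = 25.511 m, so total needed = 8.367 + 25.511 = 33.878 m > 19 m — it cannot stop.
Distance remaining when braking begins: 19 − 8.367 = 10.633 m.
v² = v₀² − 2a·d = 280.010 − 2 × 5.488 × 10.633 = 163.302 m²/s².
v = √163.302 = 12.779 m/s.

No — it strikes the obstacle at 12.8 m/s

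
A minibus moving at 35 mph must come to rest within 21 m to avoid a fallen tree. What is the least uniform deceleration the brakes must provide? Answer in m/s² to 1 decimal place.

Required deceleration ≈ 5.8 m/s²

35 mph × 0.44704 = 15.6464 m/s.
v² = 2a·d ⇒ a = v²/(2d) = 15.6464² / (2 × 21.000) = 244.810 / 42.000 = 5.8288 m/s².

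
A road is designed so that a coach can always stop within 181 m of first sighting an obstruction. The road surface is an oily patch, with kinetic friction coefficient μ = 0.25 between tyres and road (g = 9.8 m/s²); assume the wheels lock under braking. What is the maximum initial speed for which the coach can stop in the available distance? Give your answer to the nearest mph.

a = μg = 0.25 × 9.8 = 2.450 m/s².
v²/(2a) = d ⇒ v = √(2 × 2.450 × 181) = √886.90 = 29.7809 m/s.
29.7809 m/s ÷ 0.44704 = 66.618 mph.

Maximum speed ≈ 67 mph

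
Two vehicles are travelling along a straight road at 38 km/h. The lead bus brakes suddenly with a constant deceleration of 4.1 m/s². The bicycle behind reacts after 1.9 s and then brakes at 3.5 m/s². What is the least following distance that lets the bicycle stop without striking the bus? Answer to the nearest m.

Minimum gap ≈ 22 m

38 km/h ÷ 3.6 = 10.5556 m/s.
Leader travels v²/(2a_L) = 111.421 / 8.200 = 13.588 m before stopping.
Follower covers v·t_r = 10.5556 × 1.9 = 20.056 m while reacting, then v²/(2a_F) = 111.421 / 7.000 = 15.917 m while braking, for a total of 20.056 + 15.917 = 35.973 m.
Since a_F ≤ a_L and the follower starts braking later, the follower is never slower than the leader, so the closest approach is when both have stopped.
Minimum gap = 35.973 − 13.588 = 22.385 m.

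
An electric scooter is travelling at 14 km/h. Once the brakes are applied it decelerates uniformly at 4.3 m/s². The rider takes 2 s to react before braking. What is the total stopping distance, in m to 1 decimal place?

14 km/h ÷ 3.6 = 3.8889 m/s.
Reaction distance = v·t_r = 3.8889 × 2 = 7.778 m.
Braking distance = v²/(2a) = 3.8889² / (2 × 4.300) = 15.124 / 8.600 = 1.759 m.
Total = 7.778 + 1.759 = 9.537 m.

Total stopping distance ≈ 9.5 m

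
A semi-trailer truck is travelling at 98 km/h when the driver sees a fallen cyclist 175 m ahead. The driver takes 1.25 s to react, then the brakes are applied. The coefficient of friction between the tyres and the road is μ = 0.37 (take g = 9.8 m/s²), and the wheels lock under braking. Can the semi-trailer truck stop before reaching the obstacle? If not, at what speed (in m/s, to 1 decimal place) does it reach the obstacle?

Yes — it stops about 38.8 m short of the obstacle, so it never reaches it

98 km/h ÷ 3.6 = 27.2222 m/s.
a = μg = 0.37 × 9.8 = 3.626 m/s².
Reaction distance = 27.2222 × 1.25 = 34.028 m.
Braking distance = v²/(2a) = 741.048 / 7.252 = 102.185 m.
Total stopping distance = 34.028 + 102.185 = 136.213 m, vs 175 m available — it stops with 175 − 136.213 = 38.787 m to spare.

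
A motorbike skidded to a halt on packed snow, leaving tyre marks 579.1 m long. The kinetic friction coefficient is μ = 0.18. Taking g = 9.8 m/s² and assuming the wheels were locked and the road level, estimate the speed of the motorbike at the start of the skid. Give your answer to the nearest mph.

Initial speed ≈ 101 mph

Deceleration a = μg = 0.18 × 9.8 = 1.764 m/s².
v = √(2a·d) = √(2 × 1.764 × 579.1) = √2043.065 = 45.2003 m/s.
= 45.2003 ÷ 0.44704 = 101.110 mph.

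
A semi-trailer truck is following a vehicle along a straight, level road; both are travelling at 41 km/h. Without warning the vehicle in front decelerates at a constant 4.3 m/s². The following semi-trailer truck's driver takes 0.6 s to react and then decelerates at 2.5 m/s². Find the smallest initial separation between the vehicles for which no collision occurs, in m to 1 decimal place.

41 km/h ÷ 3.6 = 11.3889 m/s.
Leader travels v²/(2a_L) = 129.707 / 8.600 = 15.082 m before stopping.
Follower covers v·t_r = 11.3889 × 0.6 = 6.833 m while reacting, then v²/(2a_F) = 129.707 / 5.000 = 25.941 m while braking, for a total of 6.833 + 25.941 = 32.774 m.
Since a_F ≤ a_L and the follower starts braking later, the follower is never slower than the leader, so the closest approach is when both have stopped.
Minimum gap = 32.774 − 15.082 = 17.692 m.

Minimum gap ≈ 17.7 m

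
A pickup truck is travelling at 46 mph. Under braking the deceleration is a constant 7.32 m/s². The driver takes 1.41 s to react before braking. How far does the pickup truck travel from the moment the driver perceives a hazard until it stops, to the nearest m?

Total stopping distance ≈ 58 m

46 mph × 0.44704 = 20.5638 m/s.
Reaction distance = v·t_r = 20.5638 × 1.41 = 28.995 m.
Braking distance = v²/(2a) = 20.5638² / (2 × 7.320) = 422.870 / 14.640 = 28.885 m.
Total = 28.995 + 28.885 = 57.880 m.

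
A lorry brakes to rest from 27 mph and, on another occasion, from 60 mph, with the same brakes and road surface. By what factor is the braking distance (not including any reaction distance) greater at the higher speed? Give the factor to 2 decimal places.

Braking distance d = v²/(2a), so with a fixed, d ∝ v².
Factor = (60/27)² = 2.2222² = 4.9382.

Factor ≈ 4.94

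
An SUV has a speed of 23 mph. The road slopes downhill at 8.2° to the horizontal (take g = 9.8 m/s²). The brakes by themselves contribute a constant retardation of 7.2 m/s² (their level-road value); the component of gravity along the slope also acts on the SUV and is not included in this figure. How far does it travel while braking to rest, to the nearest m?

23 mph × 0.44704 = 10.2819 m/s.
Gravity along the downhill slope reduces the braking deceleration: a_eff = 7.200 − 9.8·sin 8.2° = 7.200 − 1.398 = 5.802 m/s².
Braking distance = v²/(2a) = 10.2819² / (2 × 5.802) = 105.717 / 11.604 = 9.110 m.

Braking distance ≈ 9 m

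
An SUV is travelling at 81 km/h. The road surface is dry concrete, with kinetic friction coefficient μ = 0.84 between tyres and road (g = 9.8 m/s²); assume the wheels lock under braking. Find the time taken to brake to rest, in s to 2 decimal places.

Braking time ≈ 2.73 s

81 km/h ÷ 3.6 = 22.5000 m/s.
a = μg = 0.84 × 9.8 = 8.232 m/s².
Braking time = v/a = 22.5000 / 8.232 = 2.733 s.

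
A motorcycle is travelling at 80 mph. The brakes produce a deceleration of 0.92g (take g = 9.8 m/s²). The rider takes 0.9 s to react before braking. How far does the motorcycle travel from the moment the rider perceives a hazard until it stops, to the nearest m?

Total stopping distance ≈ 103 m

80 mph × 0.44704 = 35.7632 m/s.
a = 0.92 × 9.8 = 9.016 m/s².
Reaction distance = v·t_r = 35.7632 × 0.9 = 32.187 m.
Braking distance = v²/(2a) = 35.7632² / (2 × 9.016) = 1279.006 / 18.032 = 70.930 m.
Total = 32.187 + 70.930 = 103.117 m.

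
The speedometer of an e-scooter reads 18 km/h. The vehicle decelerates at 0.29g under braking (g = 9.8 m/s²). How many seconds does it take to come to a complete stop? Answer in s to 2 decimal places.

18 km/h ÷ 3.6 = 5.0000 m/s.
a = 0.29 × 9.8 = 2.842 m/s².
Braking time = v/a = 5.0000 / 2.842 = 1.759 s.

Braking time ≈ 1.76 s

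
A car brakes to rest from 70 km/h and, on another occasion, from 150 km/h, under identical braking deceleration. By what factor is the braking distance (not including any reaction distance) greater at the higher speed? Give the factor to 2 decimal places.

Braking distance d = v²/(2a), so with a fixed, d ∝ v².
Factor = (150/70)² = 2.1429² = 4.5920.

Factor ≈ 4.59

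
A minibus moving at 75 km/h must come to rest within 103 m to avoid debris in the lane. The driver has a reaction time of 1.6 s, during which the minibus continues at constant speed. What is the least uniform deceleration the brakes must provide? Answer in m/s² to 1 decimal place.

75 km/h ÷ 3.6 = 20.8333 m/s.
Distance covered during reaction = 20.8333 × 1.6 = 33.333 m.
Distance available for braking: 103 − 33.333 = 69.667 m.
v² = 2a·d ⇒ a = v²/(2d) = 20.8333² / (2 × 69.667) = 434.026 / 139.334 = 3.1150 m/s².

Required deceleration ≈ 3.1 m/s²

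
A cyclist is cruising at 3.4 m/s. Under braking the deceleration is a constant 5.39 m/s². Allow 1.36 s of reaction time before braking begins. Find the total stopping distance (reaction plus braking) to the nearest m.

Total stopping distance ≈ 6 m

Reaction distance = v·t_r = 3.4000 × 1.36 = 4.624 m.
Braking distance = v²/(2a) = 3.4000² / (2 × 5.390) = 11.560 / 10.780 = 1.072 m.
Total = 4.624 + 1.072 = 5.696 m.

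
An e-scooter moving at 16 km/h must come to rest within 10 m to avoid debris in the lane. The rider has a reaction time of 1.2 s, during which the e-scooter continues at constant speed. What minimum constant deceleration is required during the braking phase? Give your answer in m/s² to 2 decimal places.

Required deceleration ≈ 2.12 m/s²

16 km/h ÷ 3.6 = 4.4444 m/s.
Distance covered during reaction = 4.4444 × 1.2 = 5.333 m.
Distance available for braking: 10 − 5.333 = 4.667 m.
v² = 2a·d ⇒ a = v²/(2d) = 4.4444² / (2 × 4.667) = 19.753 / 9.334 = 2.1162 m/s².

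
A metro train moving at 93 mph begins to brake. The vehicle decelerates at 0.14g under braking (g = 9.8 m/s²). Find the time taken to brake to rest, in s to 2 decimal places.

Braking time ≈ 30.30 s

93 mph × 0.44704 = 41.5747 m/s.
a = 0.14 × 9.8 = 1.372 m/s².
Braking time = v/a = 41.5747 / 1.372 = 30.302 s.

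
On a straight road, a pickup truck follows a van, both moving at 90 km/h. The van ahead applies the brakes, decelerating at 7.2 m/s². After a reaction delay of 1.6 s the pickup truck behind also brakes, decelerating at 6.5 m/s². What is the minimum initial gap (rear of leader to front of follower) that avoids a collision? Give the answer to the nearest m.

Minimum gap ≈ 45 m

90 km/h ÷ 3.6 = 25.0000 m/s.
Leader travels v²/(2a_L) = 625.000 / 14.400 = 43.403 m before stopping.
Follower covers v·t_r = 25.0000 × 1.6 = 40.000 m while reacting, then v²/(2a_F) = 625.000 / 13.000 = 48.077 m while braking, for a total of 40.000 + 48.077 = 88.077 m.
Since a_F ≤ a_L and the follower starts braking later, the follower is never slower than the leader, so the closest approach is when both have stopped.
Minimum gap = 88.077 − 43.403 = 44.674 m.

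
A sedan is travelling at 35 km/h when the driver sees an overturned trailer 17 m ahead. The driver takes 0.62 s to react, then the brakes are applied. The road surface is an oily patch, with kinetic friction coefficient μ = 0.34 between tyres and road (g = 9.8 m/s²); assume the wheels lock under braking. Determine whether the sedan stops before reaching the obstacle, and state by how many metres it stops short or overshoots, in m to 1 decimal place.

No — it overshoots by 3.2 m

35 km/h ÷ 3.6 = 9.7222 m/s.
a = μg = 0.34 × 9.8 = 3.332 m/s².
Reaction distance = 9.7222 × 0.62 = 6.028 m.
Braking distance = v²/(2a) = 94.521 / 6.664 = 14.184 m.
Total stopping distance = 6.028 + 14.184 = 20.212 m, vs 17 m available — it cannot stop in time and overshoots by 20.212 − 17 = 3.212 m.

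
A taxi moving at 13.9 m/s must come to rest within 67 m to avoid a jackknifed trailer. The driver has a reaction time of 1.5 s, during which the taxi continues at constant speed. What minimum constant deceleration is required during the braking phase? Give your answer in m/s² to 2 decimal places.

Distance covered during reaction = 13.9000 × 1.5 = 20.850 m.
Distance available for braking: 67 − 20.850 = 46.150 m.
v² = 2a·d ⇒ a = v²/(2d) = 13.9000² / (2 × 46.150) = 193.210 / 92.300 = 2.0933 m/s².

Required deceleration ≈ 2.09 m/s²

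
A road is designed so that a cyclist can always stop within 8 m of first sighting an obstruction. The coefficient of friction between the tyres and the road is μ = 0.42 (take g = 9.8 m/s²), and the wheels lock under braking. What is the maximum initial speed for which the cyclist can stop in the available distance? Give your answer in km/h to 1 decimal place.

Maximum speed ≈ 29.2 km/h

a = μg = 0.42 × 9.8 = 4.116 m/s².
v²/(2a) = d ⇒ v = √(2 × 4.116 × 8) = √65.86 = 8.1154 m/s.
8.1154 m/s × 3.6 = 29.215 km/h.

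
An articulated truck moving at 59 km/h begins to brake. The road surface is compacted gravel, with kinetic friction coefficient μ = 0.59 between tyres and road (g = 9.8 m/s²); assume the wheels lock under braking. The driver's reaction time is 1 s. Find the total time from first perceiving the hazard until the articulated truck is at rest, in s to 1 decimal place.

59 km/h ÷ 3.6 = 16.3889 m/s.
a = μg = 0.59 × 9.8 = 5.782 m/s².
Braking time = v/a = 16.3889 / 5.782 = 2.834 s.
Total = 1 + 2.834 = 3.834 s.

Total time ≈ 3.8 s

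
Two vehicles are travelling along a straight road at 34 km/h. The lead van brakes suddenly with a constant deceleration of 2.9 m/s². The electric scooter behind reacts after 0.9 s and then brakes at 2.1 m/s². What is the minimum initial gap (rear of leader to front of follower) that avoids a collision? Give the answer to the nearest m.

Minimum gap ≈ 14 m

34 km/h ÷ 3.6 = 9.4444 m/s.
Leader travels v²/(2a_L) = 89.197 / 5.800 = 15.379 m before stopping.
Follower covers v·t_r = 9.4444 × 0.9 = 8.500 m while reacting, then v²/(2a_F) = 89.197 / 4.200 = 21.237 m while braking, for a total of 8.500 + 21.237 = 29.737 m.
Since a_F ≤ a_L and the follower starts braking later, the follower is never slower than the leader, so the closest approach is when both have stopped.
Minimum gap = 29.737 − 15.379 = 14.358 m.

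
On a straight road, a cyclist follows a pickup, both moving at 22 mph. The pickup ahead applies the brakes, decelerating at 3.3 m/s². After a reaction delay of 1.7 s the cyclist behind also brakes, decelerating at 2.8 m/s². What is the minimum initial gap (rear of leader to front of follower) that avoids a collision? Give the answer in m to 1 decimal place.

Minimum gap ≈ 19.3 m

22 mph × 0.44704 = 9.8349 m/s.
Leader travels v²/(2a_L) = 96.725 / 6.600 = 14.655 m before stopping.
Follower covers v·t_r = 9.8349 × 1.7 = 16.719 m while reacting, then v²/(2a_F) = 96.725 / 5.600 = 17.272 m while braking, for a total of 16.719 + 17.272 = 33.991 m.
Since a_F ≤ a_L and the follower starts braking later, the follower is never slower than the leader, so the closest approach is when both have stopped.
Minimum gap = 33.991 − 14.655 = 19.336 m.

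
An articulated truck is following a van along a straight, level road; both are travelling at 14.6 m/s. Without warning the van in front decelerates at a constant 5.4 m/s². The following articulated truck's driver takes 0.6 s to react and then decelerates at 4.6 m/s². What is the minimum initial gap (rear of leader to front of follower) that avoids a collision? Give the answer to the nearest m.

Minimum gap ≈ 12 m

Leader travels v²/(2a_L) = 213.160 / 10.800 = 19.737 m before stopping.
Follower covers v·t_r = 14.6000 × 0.6 = 8.760 m while reacting, then v²/(2a_F) = 213.160 / 9.200 = 23.170 m while braking, for a total of 8.760 + 23.170 = 31.930 m.
Since a_F ≤ a_L and the follower starts braking later, the follower is never slower than the leader, so the closest approach is when both have stopped.
Minimum gap = 31.930 − 19.737 = 12.193 m.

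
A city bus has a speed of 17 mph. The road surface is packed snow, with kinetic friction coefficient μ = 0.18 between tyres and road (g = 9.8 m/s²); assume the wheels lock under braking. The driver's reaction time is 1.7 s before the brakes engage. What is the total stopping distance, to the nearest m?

Total stopping distance ≈ 29 m

17 mph × 0.44704 = 7.5997 m/s.
a = μg = 0.18 × 9.8 = 1.764 m/s².
Reaction distance = v·t_r = 7.5997 × 1.7 = 12.919 m.
Braking distance = v²/(2a) = 7.5997² / (2 × 1.764) = 57.755 / 3.528 = 16.370 m.
Total = 12.919 + 16.370 = 29.289 m.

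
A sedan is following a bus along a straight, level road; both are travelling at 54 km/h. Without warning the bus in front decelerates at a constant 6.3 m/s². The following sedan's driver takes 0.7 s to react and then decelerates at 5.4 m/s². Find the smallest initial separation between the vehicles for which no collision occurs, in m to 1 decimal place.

Minimum gap ≈ 13.5 m

54 km/h ÷ 3.6 = 15.0000 m/s.
Leader travels v²/(2a_L) = 225.000 / 12.600 = 17.857 m before stopping.
Follower covers v·t_r = 15.0000 × 0.7 = 10.500 m while reacting, then v²/(2a_F) = 225.000 / 10.800 = 20.833 m while braking, for a total of 10.500 + 20.833 = 31.333 m.
Since a_F ≤ a_L and the follower starts braking later, the follower is never slower than the leader, so the closest approach is when both have stopped.
Minimum gap = 31.333 − 17.857 = 13.476 m.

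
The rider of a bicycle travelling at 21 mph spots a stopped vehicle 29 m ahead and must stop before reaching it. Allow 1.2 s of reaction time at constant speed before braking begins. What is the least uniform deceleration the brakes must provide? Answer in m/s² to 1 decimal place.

Required deceleration ≈ 2.5 m/s²

21 mph × 0.44704 = 9.3878 m/s.
Distance covered during reaction = 9.3878 × 1.2 = 11.265 m.
Distance available for braking: 29 − 11.265 = 17.735 m.
v² = 2a·d ⇒ a = v²/(2d) = 9.3878² / (2 × 17.735) = 88.131 / 35.470 = 2.4847 m/s².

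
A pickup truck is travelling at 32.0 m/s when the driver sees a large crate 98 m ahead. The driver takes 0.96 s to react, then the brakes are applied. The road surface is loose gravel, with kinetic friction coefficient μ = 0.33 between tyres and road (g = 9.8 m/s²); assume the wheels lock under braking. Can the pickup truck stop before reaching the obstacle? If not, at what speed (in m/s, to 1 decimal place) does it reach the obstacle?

a = μg = 0.33 × 9.8 = 3.234 m/s².
Reaction distance = 32.0000 × 0.96 = 30.720 m.
Braking distance needed to stop: v²/(2a) = 1024.000 / 6.468 = 158.318 m, so total needed = 30.720 + 158.318 = 189.038 m > 98 m — it cannot stop.
Distance remaining when braking begins: 98 − 30.720 = 67.280 m.
v² = v₀² − 2a·d = 1024.000 − 2 × 3.234 × 67.280 = 588.833 m²/s².
v = √588.833 = 24.266 m/s.

No — it strikes the obstacle at 24.3 m/s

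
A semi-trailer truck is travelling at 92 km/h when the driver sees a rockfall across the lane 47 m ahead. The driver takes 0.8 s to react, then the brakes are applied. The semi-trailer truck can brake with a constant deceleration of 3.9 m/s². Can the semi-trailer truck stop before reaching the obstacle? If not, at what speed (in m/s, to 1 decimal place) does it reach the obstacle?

92 km/h ÷ 3.6 = 25.5556 m/s.
Reaction distance = 25.5556 × 0.8 = 20.444 m.
Braking distance needed to stop: v²/(2a) = 653.089 / 7.800 = 83.729 m, so total needed = 20.444 + 83.729 = 104.173 m > 47 m — it cannot stop.
Distance remaining when braking begins: 47 − 20.444 = 26.556 m.
v² = v₀² − 2a·d = 653.089 − 2 × 3.900 × 26.556 = 445.952 m²/s².
v = √445.952 = 21.118 m/s.

No — it strikes the obstacle at 21.1 m/s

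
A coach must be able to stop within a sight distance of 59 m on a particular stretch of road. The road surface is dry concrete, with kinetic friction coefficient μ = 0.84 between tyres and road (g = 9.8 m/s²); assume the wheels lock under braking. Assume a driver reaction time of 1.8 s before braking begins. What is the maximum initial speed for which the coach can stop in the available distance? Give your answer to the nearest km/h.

Maximum speed ≈ 71 km/h

a = μg = 0.84 × 9.8 = 8.232 m/s².
Stopping distance: v·t_r + v²/(2a) = 59 with t_r = 1.8 s and a = 8.232 m/s².
So v² + 29.635 v − 971.38 = 0.
Positive root: v = −a·t_r + √((a·t_r)² + 2a·d) = −14.818 + √(219.573 + 971.38) = 19.6922 m/s.
19.6922 m/s × 3.6 = 70.892 km/h.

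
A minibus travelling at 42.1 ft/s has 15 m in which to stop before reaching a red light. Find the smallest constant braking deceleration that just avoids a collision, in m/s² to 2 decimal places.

Required deceleration ≈ 5.49 m/s²

42.1 ft/s × 0.3048 = 12.8321 m/s.
v² = 2a·d ⇒ a = v²/(2d) = 12.8321² / (2 × 15.000) = 164.663 / 30.000 = 5.4888 m/s².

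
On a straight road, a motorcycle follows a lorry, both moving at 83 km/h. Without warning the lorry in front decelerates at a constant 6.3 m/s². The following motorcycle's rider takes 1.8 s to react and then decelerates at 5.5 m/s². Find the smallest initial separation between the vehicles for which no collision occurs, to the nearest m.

83 km/h ÷ 3.6 = 23.0556 m/s.
Leader travels v²/(2a_L) = 531.561 / 12.600 = 42.187 m before stopping.
Follower covers v·t_r = 23.0556 × 1.8 = 41.500 m while reacting, then v²/(2a_F) = 531.561 / 11.000 = 48.324 m while braking, for a total of 41.500 + 48.324 = 89.824 m.
Since a_F ≤ a_L and the follower starts braking later, the follower is never slower than the leader, so the closest approach is when both have stopped.
Minimum gap = 89.824 − 42.187 = 47.637 m.

Minimum gap ≈ 48 m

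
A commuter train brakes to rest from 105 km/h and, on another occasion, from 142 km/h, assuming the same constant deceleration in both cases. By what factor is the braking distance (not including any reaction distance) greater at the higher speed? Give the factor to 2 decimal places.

Braking distance d = v²/(2a), so with a fixed, d ∝ v².
Factor = (142/105)² = 1.3524² = 1.8290.

Factor ≈ 1.83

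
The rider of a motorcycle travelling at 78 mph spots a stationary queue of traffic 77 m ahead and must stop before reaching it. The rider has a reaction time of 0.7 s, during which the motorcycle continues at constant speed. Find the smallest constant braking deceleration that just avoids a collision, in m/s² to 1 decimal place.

Required deceleration ≈ 11.6 m/s²

78 mph × 0.44704 = 34.8691 m/s.
Distance covered during reaction = 34.8691 × 0.7 = 24.408 m.
Distance available for braking: 77 − 24.408 = 52.592 m.
v² = 2a·d ⇒ a = v²/(2d) = 34.8691² / (2 × 52.592) = 1215.854 / 105.184 = 11.5593 m/s².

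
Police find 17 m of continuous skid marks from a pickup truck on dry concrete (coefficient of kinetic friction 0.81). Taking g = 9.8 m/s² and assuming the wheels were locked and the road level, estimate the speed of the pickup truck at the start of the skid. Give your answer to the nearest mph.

Deceleration a = μg = 0.81 × 9.8 = 7.938 m/s².
v = √(2a·d) = √(2 × 7.938 × 17) = √269.892 = 16.4284 m/s.
= 16.4284 ÷ 0.44704 = 36.749 mph.

Initial speed ≈ 37 mph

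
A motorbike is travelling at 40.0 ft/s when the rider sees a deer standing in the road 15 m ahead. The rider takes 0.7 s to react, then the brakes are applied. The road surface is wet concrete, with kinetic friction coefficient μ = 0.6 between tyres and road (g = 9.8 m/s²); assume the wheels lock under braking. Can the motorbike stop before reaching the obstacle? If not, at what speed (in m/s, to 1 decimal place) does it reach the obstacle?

40 ft/s × 0.3048 = 12.1920 m/s.
a = μg = 0.6 × 9.8 = 5.880 m/s².
Reaction distance = 12.1920 × 0.7 = 8.534 m.
Braking distance needed to stop: v²/(2a) = 148.645 / 11.760 = 12.640 m, so total needed = 8.534 + 12.640 = 21.174 m > 15 m — it cannot stop.
Distance remaining when braking begins: 15 − 8.534 = 6.466 m.
v² = v₀² − 2a·d = 148.645 − 2 × 5.880 × 6.466 = 72.605 m²/s².
v = √72.605 = 8.521 m/s.

No — it strikes the obstacle at 8.5 m/s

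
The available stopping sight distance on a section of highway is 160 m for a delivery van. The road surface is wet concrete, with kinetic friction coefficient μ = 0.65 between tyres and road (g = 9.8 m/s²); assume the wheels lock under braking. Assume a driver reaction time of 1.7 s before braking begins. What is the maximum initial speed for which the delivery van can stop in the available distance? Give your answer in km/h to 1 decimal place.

Maximum speed ≈ 128.2 km/h

a = μg = 0.65 × 9.8 = 6.370 m/s².
Stopping distance: v·t_r + v²/(2a) = 160 with t_r = 1.7 s and a = 6.370 m/s².
So v² + 21.658 v − 2038.40 = 0.
Positive root: v = −a·t_r + √((a·t_r)² + 2a·d) = −10.829 + √(117.267 + 2038.40) = 35.6002 m/s.
35.6002 m/s × 3.6 = 128.161 km/h.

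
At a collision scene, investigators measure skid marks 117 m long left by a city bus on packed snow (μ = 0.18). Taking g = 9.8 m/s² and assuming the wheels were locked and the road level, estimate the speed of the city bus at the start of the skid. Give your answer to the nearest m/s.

Deceleration a = μg = 0.18 × 9.8 = 1.764 m/s².
v = √(2a·d) = √(2 × 1.764 × 117) = √412.776 = 20.3169 m/s.

Initial speed ≈ 20 m/s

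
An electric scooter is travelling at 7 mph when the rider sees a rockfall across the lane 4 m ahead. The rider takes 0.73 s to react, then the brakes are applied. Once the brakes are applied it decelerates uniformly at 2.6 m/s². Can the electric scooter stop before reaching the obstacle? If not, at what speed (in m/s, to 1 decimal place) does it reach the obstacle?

7 mph × 0.44704 = 3.1293 m/s.
Reaction distance = 3.1293 × 0.73 = 2.284 m.
Braking distance needed to stop: v²/(2a) = 9.793 / 5.200 = 1.883 m, so total needed = 2.284 + 1.883 = 4.167 m > 4 m — it cannot stop.
Distance remaining when braking begins: 4 − 2.284 = 1.716 m.
v² = v₀² − 2a·d = 9.793 − 2 × 2.600 × 1.716 = 0.870 m²/s².
v = √0.870 = 0.933 m/s.

No — it strikes the obstacle at 0.9 m/s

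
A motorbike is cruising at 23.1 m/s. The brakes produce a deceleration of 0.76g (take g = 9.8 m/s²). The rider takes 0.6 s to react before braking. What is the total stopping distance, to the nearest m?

Total stopping distance ≈ 50 m

a = 0.76 × 9.8 = 7.448 m/s².
Reaction distance = v·t_r = 23.1000 × 0.6 = 13.860 m.
Braking distance = v²/(2a) = 23.1000² / (2 × 7.448) = 533.610 / 14.896 = 35.822 m.
Total = 13.860 + 35.822 = 49.682 m.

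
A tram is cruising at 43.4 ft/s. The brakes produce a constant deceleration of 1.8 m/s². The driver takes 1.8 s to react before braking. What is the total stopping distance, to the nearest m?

43.4 ft/s × 0.3048 = 13.2283 m/s.
Reaction distance = v·t_r = 13.2283 × 1.8 = 23.811 m.
Braking distance = v²/(2a) = 13.2283² / (2 × 1.800) = 174.988 / 3.600 = 48.608 m.
Total = 23.811 + 48.608 = 72.419 m.

Total stopping distance ≈ 72 m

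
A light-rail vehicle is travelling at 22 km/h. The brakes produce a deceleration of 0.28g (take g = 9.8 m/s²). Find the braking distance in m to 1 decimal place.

22 km/h ÷ 3.6 = 6.1111 m/s.
a = 0.28 × 9.8 = 2.744 m/s².
Braking distance = v²/(2a) = 6.1111² / (2 × 2.744) = 37.346 / 5.488 = 6.805 m.

Braking distance ≈ 6.8 m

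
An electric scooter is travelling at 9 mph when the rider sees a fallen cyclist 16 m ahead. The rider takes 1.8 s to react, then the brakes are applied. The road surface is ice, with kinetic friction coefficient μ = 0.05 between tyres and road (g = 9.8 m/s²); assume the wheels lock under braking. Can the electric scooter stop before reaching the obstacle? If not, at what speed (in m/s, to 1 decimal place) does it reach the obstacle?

No — it strikes the obstacle at 2.8 m/s

9 mph × 0.44704 = 4.0234 m/s.
a = μg = 0.05 × 9.8 = 0.490 m/s².
Reaction distance = 4.0234 × 1.8 = 7.242 m.
Braking distance needed to stop: v²/(2a) = 16.188 / 0.980 = 16.518 m, so total needed = 7.242 + 16.518 = 23.760 m > 16 m — it cannot stop.
Distance remaining when braking begins: 16 − 7.242 = 8.758 m.
v² = v₀² − 2a·d = 16.188 − 2 × 0.490 × 8.758 = 7.605 m²/s².
v = √7.605 = 2.758 m/s.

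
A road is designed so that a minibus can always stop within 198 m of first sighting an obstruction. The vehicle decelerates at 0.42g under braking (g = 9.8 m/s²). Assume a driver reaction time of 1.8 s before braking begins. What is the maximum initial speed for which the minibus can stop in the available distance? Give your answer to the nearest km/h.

Maximum speed ≈ 121 km/h

a = 0.42 × 9.8 = 4.116 m/s².
Stopping distance: v·t_r + v²/(2a) = 198 with t_r = 1.8 s and a = 4.116 m/s².
So v² + 14.818 v − 1629.94 = 0.
Positive root: v = −a·t_r + √((a·t_r)² + 2a·d) = −7.409 + √(54.893 + 1629.94) = 33.6377 m/s.
33.6377 m/s × 3.6 = 121.096 km/h.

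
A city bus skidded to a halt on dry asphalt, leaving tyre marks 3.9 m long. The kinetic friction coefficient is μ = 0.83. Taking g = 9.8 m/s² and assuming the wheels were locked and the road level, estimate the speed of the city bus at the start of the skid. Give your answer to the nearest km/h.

Initial speed ≈ 29 km/h

Deceleration a = μg = 0.83 × 9.8 = 8.134 m/s².
v = √(2a·d) = √(2 × 8.134 × 3.9) = √63.445 = 7.9652 m/s.
= 7.9652 × 3.6 = 28.675 km/h.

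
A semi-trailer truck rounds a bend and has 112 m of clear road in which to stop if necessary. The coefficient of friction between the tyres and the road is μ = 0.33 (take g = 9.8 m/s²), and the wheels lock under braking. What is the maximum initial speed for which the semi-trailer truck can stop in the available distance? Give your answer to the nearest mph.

Maximum speed ≈ 60 mph

a = μg = 0.33 × 9.8 = 3.234 m/s².
v²/(2a) = d ⇒ v = √(2 × 3.234 × 112) = √724.42 = 26.9151 m/s.
26.9151 m/s ÷ 0.44704 = 60.207 mph.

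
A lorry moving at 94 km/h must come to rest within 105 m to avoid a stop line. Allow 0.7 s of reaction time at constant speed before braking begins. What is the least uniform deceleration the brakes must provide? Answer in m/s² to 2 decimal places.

94 km/h ÷ 3.6 = 26.1111 m/s.
Distance covered during reaction = 26.1111 × 0.7 = 18.278 m.
Distance available for braking: 105 − 18.278 = 86.722 m.
v² = 2a·d ⇒ a = v²/(2d) = 26.1111² / (2 × 86.722) = 681.790 / 173.444 = 3.9309 m/s².

Required deceleration ≈ 3.93 m/s²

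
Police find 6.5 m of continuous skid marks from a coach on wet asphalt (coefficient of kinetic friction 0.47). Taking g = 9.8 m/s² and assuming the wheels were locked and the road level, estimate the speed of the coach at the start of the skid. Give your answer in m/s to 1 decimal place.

Deceleration a = μg = 0.47 × 9.8 = 4.606 m/s².
v = √(2a·d) = √(2 × 4.606 × 6.5) = √59.878 = 7.7381 m/s.

Initial speed ≈ 7.7 m/s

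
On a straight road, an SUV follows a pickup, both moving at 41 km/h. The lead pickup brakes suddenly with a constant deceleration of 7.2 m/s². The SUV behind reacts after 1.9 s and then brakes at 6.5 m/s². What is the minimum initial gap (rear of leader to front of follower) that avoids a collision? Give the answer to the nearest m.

41 km/h ÷ 3.6 = 11.3889 m/s.
Leader travels v²/(2a_L) = 129.707 / 14.400 = 9.007 m before stopping.
Follower covers v·t_r = 11.3889 × 1.9 = 21.639 m while reacting, then v²/(2a_F) = 129.707 / 13.000 = 9.977 m while braking, for a total of 21.639 + 9.977 = 31.616 m.
Since a_F ≤ a_L and the follower starts braking later, the follower is never slower than the leader, so the closest approach is when both have stopped.
Minimum gap = 31.616 − 9.007 = 22.609 m.

Minimum gap ≈ 23 m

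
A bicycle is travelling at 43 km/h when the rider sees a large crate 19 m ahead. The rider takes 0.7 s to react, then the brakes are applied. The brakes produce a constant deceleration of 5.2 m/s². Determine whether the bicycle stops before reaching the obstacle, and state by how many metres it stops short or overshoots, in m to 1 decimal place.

No — it overshoots by 3.1 m

43 km/h ÷ 3.6 = 11.9444 m/s.
Reaction distance = 11.9444 × 0.7 = 8.361 m.
Braking distance = v²/(2a) = 142.669 / 10.400 = 13.718 m.
Total stopping distance = 8.361 + 13.718 = 22.079 m, vs 19 m available — it cannot stop in time and overshoots by 22.079 − 19 = 3.079 m.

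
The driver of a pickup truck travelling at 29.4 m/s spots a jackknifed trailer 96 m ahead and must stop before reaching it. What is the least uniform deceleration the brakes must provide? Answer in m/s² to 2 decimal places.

Required deceleration ≈ 4.50 m/s²

v² = 2a·d ⇒ a = v²/(2d) = 29.4000² / (2 × 96.000) = 864.360 / 192.000 = 4.5019 m/s².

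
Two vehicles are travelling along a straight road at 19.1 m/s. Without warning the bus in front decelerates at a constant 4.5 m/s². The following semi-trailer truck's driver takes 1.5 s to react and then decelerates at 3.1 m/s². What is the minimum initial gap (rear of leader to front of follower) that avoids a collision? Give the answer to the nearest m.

Leader travels v²/(2a_L) = 364.810 / 9.000 = 40.534 m before stopping.
Follower covers v·t_r = 19.1000 × 1.5 = 28.650 m while reacting, then v²/(2a_F) = 364.810 / 6.200 = 58.840 m while braking, for a total of 28.650 + 58.840 = 87.490 m.
Since a_F ≤ a_L and the follower starts braking later, the follower is never slower than the leader, so the closest approach is when both have stopped.
Minimum gap = 87.490 − 40.534 = 46.956 m.

Minimum gap ≈ 47 m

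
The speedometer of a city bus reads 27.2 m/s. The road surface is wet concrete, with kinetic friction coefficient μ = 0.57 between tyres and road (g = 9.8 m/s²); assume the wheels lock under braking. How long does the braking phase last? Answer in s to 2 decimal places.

Braking time ≈ 4.87 s

a = μg = 0.57 × 9.8 = 5.586 m/s².
Braking time = v/a = 27.2000 / 5.586 = 4.869 s.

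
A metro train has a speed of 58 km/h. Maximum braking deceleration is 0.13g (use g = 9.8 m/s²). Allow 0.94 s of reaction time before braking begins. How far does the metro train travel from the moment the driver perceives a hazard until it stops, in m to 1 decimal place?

58 km/h ÷ 3.6 = 16.1111 m/s.
a = 0.13 × 9.8 = 1.274 m/s².
Reaction distance = v·t_r = 16.1111 × 0.94 = 15.144 m.
Braking distance = v²/(2a) = 16.1111² / (2 × 1.274) = 259.568 / 2.548 = 101.871 m.
Total = 15.144 + 101.871 = 117.015 m.

Total stopping distance ≈ 117.0 m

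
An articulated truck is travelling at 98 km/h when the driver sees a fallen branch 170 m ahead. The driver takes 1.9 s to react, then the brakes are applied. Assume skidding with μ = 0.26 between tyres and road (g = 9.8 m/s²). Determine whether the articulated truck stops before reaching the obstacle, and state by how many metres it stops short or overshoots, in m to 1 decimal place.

No — it overshoots by 27.1 m

98 km/h ÷ 3.6 = 27.2222 m/s.
a = μg = 0.26 × 9.8 = 2.548 m/s².
Reaction distance = 27.2222 × 1.9 = 51.722 m.
Braking distance = v²/(2a) = 741.048 / 5.096 = 145.418 m.
Total stopping distance = 51.722 + 145.418 = 197.140 m, vs 170 m available — it cannot stop in time and overshoots by 197.140 − 170 = 27.140 m.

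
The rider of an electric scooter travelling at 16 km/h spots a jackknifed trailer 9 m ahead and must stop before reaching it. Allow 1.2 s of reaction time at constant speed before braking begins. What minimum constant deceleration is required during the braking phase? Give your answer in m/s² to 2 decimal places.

Required deceleration ≈ 2.69 m/s²

16 km/h ÷ 3.6 = 4.4444 m/s.
Distance covered during reaction = 4.4444 × 1.2 = 5.333 m.
Distance available for braking: 9 − 5.333 = 3.667 m.
v² = 2a·d ⇒ a = v²/(2d) = 4.4444² / (2 × 3.667) = 19.753 / 7.334 = 2.6933 m/s².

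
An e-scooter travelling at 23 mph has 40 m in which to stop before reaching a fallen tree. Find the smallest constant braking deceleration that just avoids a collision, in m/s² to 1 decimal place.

23 mph × 0.44704 = 10.2819 m/s.
v² = 2a·d ⇒ a = v²/(2d) = 10.2819² / (2 × 40.000) = 105.717 / 80.000 = 1.3215 m/s².

Required deceleration ≈ 1.3 m/s²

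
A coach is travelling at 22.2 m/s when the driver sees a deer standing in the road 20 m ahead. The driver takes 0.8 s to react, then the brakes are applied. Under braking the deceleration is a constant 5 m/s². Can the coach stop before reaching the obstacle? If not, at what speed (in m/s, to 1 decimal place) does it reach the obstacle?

Reaction distance = 22.2000 × 0.8 = 17.760 m.
Braking distance needed to stop: v²/(2a) = 492.840 / 10.000 = 49.284 m, so total needed = 17.760 + 49.284 = 67.044 m > 20 m — it cannot stop.
Distance remaining when braking begins: 20 − 17.760 = 2.240 m.
v² = v₀² − 2a·d = 492.840 − 2 × 5.000 × 2.240 = 470.440 m²/s².
v = √470.440 = 21.690 m/s.

No — it strikes the obstacle at 21.7 m/s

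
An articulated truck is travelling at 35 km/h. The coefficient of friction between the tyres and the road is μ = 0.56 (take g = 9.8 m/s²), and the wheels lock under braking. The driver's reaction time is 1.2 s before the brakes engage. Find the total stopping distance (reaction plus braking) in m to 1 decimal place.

35 km/h ÷ 3.6 = 9.7222 m/s.
a = μg = 0.56 × 9.8 = 5.488 m/s².
Reaction distance = v·t_r = 9.7222 × 1.2 = 11.667 m.
Braking distance = v²/(2a) = 9.7222² / (2 × 5.488) = 94.521 / 10.976 = 8.612 m.
Total = 11.667 + 8.612 = 20.279 m.

Total stopping distance ≈ 20.3 m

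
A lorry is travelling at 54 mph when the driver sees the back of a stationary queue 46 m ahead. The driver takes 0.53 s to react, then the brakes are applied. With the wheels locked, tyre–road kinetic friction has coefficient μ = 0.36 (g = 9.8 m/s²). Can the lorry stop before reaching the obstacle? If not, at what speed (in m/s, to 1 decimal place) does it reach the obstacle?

No — it strikes the obstacle at 18.7 m/s

54 mph × 0.44704 = 24.1402 m/s.
a = μg = 0.36 × 9.8 = 3.528 m/s².
Reaction distance = 24.1402 × 0.53 = 12.794 m.
Braking distance needed to stop: v²/(2a) = 582.749 / 7.056 = 82.589 m, so total needed = 12.794 + 82.589 = 95.383 m > 46 m — it cannot stop.
Distance remaining when braking begins: 46 − 12.794 = 33.206 m.
v² = v₀² − 2a·d = 582.749 − 2 × 3.528 × 33.206 = 348.447 m²/s².
v = √348.447 = 18.667 m/s.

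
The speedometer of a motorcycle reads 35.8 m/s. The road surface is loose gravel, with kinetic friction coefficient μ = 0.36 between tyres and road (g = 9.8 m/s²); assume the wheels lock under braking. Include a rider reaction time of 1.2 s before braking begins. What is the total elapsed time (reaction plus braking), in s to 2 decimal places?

a = μg = 0.36 × 9.8 = 3.528 m/s².
Braking time = v/a = 35.8000 / 3.528 = 10.147 s.
Total = 1.2 + 10.147 = 11.347 s.

Total time ≈ 11.35 s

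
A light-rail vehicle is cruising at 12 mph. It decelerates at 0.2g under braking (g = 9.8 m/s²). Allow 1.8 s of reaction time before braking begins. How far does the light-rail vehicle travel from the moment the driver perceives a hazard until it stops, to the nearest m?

Total stopping distance ≈ 17 m

12 mph × 0.44704 = 5.3645 m/s.
a = 0.2 × 9.8 = 1.960 m/s².
Reaction distance = v·t_r = 5.3645 × 1.8 = 9.656 m.
Braking distance = v²/(2a) = 5.3645² / (2 × 1.960) = 28.778 / 3.920 = 7.341 m.
Total = 9.656 + 7.341 = 16.997 m.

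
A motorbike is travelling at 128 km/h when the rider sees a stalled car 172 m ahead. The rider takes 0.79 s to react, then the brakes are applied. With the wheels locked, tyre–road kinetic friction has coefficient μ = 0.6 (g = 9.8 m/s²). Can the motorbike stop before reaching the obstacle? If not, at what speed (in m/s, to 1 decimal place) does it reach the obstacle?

128 km/h ÷ 3.6 = 35.5556 m/s.
a = μg = 0.6 × 9.8 = 5.880 m/s².
Reaction distance = 35.5556 × 0.79 = 28.089 m.
Braking distance = v²/(2a) = 1264.201 / 11.760 = 107.500 m.
Total stopping distance = 28.089 + 107.500 = 135.589 m, vs 172 m available — it stops with 172 − 135.589 = 36.411 m to spare.

Yes — it stops about 36.4 m short of the obstacle, so it never reaches it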